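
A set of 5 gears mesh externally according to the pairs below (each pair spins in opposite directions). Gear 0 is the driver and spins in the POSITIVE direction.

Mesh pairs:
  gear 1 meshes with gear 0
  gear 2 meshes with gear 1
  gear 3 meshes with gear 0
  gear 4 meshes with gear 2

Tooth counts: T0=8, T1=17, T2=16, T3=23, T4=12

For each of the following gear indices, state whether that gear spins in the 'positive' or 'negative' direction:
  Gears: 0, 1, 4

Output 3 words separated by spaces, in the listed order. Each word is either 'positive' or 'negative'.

Gear 0 (driver): positive (depth 0)
  gear 1: meshes with gear 0 -> depth 1 -> negative (opposite of gear 0)
  gear 2: meshes with gear 1 -> depth 2 -> positive (opposite of gear 1)
  gear 3: meshes with gear 0 -> depth 1 -> negative (opposite of gear 0)
  gear 4: meshes with gear 2 -> depth 3 -> negative (opposite of gear 2)
Queried indices 0, 1, 4 -> positive, negative, negative

Answer: positive negative negative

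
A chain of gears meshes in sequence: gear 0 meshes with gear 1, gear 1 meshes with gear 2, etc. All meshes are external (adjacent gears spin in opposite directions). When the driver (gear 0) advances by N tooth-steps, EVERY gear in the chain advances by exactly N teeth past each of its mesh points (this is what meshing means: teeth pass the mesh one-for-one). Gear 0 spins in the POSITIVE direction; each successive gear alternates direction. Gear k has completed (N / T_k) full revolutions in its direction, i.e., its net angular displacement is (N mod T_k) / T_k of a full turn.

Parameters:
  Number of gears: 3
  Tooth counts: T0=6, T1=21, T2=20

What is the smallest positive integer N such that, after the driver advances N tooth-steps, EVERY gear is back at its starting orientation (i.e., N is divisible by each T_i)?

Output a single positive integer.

Gear k returns to start when N is a multiple of T_k.
All gears at start simultaneously when N is a common multiple of [6, 21, 20]; the smallest such N is lcm(6, 21, 20).
Start: lcm = T0 = 6
Fold in T1=21: gcd(6, 21) = 3; lcm(6, 21) = 6 * 21 / 3 = 126 / 3 = 42
Fold in T2=20: gcd(42, 20) = 2; lcm(42, 20) = 42 * 20 / 2 = 840 / 2 = 420
Full cycle length = 420

Answer: 420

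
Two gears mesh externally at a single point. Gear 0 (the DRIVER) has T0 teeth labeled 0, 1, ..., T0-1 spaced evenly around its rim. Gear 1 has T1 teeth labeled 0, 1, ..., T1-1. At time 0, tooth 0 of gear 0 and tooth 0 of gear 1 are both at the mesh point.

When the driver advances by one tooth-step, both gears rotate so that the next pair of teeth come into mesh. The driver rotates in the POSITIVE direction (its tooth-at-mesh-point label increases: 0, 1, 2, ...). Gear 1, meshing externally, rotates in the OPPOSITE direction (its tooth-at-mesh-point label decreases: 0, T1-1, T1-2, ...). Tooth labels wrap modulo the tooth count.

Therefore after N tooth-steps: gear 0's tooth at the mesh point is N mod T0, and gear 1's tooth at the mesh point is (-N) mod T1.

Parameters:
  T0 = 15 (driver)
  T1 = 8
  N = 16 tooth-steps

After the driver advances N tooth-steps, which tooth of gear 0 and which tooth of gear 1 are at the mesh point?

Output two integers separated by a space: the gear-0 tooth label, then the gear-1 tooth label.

Answer: 1 0

Derivation:
Gear 0 (driver, T0=15): tooth at mesh = N mod T0
  16 = 1 * 15 + 1, so 16 mod 15 = 1
  gear 0 tooth = 1
Gear 1 (driven, T1=8): tooth at mesh = (-N) mod T1
  16 = 2 * 8 + 0, so 16 mod 8 = 0
  (-16) mod 8 = 0
Mesh after 16 steps: gear-0 tooth 1 meets gear-1 tooth 0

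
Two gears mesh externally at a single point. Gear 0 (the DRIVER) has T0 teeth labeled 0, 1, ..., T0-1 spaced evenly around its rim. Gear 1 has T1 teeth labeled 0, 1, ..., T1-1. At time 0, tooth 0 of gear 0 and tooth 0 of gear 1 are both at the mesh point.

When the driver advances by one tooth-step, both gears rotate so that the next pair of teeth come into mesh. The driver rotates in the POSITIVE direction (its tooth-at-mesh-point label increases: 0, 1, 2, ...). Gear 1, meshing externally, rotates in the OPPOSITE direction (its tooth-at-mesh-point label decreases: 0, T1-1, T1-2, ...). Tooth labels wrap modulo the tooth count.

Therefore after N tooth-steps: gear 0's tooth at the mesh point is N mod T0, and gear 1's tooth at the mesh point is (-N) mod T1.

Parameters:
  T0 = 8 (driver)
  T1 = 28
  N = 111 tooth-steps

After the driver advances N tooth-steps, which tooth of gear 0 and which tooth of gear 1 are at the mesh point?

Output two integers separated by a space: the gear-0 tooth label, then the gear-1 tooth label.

Answer: 7 1

Derivation:
Gear 0 (driver, T0=8): tooth at mesh = N mod T0
  111 = 13 * 8 + 7, so 111 mod 8 = 7
  gear 0 tooth = 7
Gear 1 (driven, T1=28): tooth at mesh = (-N) mod T1
  111 = 3 * 28 + 27, so 111 mod 28 = 27
  (-111) mod 28 = (-27) mod 28 = 28 - 27 = 1
Mesh after 111 steps: gear-0 tooth 7 meets gear-1 tooth 1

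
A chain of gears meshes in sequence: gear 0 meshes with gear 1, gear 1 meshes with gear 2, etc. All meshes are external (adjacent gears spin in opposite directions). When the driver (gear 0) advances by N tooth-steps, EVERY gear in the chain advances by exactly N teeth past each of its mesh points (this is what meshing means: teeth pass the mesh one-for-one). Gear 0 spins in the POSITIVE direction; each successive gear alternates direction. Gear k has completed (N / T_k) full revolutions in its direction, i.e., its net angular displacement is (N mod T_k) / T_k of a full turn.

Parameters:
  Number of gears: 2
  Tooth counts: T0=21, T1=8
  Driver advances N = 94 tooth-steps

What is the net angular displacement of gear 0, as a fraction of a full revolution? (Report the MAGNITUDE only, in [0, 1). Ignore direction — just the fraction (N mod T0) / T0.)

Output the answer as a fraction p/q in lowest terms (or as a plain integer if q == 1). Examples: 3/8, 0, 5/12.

Chain of 2 gears, tooth counts: [21, 8]
  gear 0: T0=21, direction=positive, advance = 94 mod 21 = 10 teeth = 10/21 turn
  gear 1: T1=8, direction=negative, advance = 94 mod 8 = 6 teeth = 6/8 turn
Gear 0: 94 mod 21 = 10
Fraction = 10 / 21 = 10/21 (gcd(10,21)=1) = 10/21

Answer: 10/21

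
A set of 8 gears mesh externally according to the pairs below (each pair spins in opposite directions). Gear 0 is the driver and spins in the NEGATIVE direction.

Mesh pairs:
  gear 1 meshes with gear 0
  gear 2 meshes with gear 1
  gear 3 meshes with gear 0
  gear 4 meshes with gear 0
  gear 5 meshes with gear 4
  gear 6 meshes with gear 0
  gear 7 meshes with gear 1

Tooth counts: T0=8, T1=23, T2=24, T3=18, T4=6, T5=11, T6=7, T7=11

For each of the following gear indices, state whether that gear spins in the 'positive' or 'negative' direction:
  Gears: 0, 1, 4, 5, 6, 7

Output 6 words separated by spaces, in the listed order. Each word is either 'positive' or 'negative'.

Gear 0 (driver): negative (depth 0)
  gear 1: meshes with gear 0 -> depth 1 -> positive (opposite of gear 0)
  gear 2: meshes with gear 1 -> depth 2 -> negative (opposite of gear 1)
  gear 3: meshes with gear 0 -> depth 1 -> positive (opposite of gear 0)
  gear 4: meshes with gear 0 -> depth 1 -> positive (opposite of gear 0)
  gear 5: meshes with gear 4 -> depth 2 -> negative (opposite of gear 4)
  gear 6: meshes with gear 0 -> depth 1 -> positive (opposite of gear 0)
  gear 7: meshes with gear 1 -> depth 2 -> negative (opposite of gear 1)
Queried indices 0, 1, 4, 5, 6, 7 -> negative, positive, positive, negative, positive, negative

Answer: negative positive positive negative positive negative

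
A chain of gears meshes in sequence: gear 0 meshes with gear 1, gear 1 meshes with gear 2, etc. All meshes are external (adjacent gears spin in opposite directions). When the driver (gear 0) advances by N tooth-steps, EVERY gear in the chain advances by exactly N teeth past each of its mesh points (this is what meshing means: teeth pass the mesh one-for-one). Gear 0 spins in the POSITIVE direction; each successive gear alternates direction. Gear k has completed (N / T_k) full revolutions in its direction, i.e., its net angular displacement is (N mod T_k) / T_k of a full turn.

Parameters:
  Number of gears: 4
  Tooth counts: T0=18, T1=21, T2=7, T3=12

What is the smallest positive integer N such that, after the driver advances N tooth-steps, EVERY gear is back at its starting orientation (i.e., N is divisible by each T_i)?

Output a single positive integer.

Gear k returns to start when N is a multiple of T_k.
All gears at start simultaneously when N is a common multiple of [18, 21, 7, 12]; the smallest such N is lcm(18, 21, 7, 12).
Start: lcm = T0 = 18
Fold in T1=21: gcd(18, 21) = 3; lcm(18, 21) = 18 * 21 / 3 = 378 / 3 = 126
Fold in T2=7: gcd(126, 7) = 7; lcm(126, 7) = 126 * 7 / 7 = 882 / 7 = 126
Fold in T3=12: gcd(126, 12) = 6; lcm(126, 12) = 126 * 12 / 6 = 1512 / 6 = 252
Full cycle length = 252

Answer: 252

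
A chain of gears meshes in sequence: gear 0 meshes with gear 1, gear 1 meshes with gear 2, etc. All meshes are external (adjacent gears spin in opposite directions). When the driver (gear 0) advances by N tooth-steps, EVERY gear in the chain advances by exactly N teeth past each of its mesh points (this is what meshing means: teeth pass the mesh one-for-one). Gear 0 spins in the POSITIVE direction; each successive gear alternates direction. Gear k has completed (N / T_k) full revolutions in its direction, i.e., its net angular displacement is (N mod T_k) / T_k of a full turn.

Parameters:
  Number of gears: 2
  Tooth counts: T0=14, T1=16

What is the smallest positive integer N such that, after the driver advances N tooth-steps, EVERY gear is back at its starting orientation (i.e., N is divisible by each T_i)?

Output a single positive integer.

Gear k returns to start when N is a multiple of T_k.
All gears at start simultaneously when N is a common multiple of [14, 16]; the smallest such N is lcm(14, 16).
Start: lcm = T0 = 14
Fold in T1=16: gcd(14, 16) = 2; lcm(14, 16) = 14 * 16 / 2 = 224 / 2 = 112
Full cycle length = 112

Answer: 112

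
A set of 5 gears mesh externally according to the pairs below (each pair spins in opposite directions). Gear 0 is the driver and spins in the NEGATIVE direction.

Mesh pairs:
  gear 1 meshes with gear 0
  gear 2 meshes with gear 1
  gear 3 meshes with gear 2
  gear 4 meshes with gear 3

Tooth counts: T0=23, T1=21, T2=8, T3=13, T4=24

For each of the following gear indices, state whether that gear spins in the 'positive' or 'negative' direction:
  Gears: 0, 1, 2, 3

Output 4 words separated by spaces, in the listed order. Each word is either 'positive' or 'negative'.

Gear 0 (driver): negative (depth 0)
  gear 1: meshes with gear 0 -> depth 1 -> positive (opposite of gear 0)
  gear 2: meshes with gear 1 -> depth 2 -> negative (opposite of gear 1)
  gear 3: meshes with gear 2 -> depth 3 -> positive (opposite of gear 2)
  gear 4: meshes with gear 3 -> depth 4 -> negative (opposite of gear 3)
Queried indices 0, 1, 2, 3 -> negative, positive, negative, positive

Answer: negative positive negative positive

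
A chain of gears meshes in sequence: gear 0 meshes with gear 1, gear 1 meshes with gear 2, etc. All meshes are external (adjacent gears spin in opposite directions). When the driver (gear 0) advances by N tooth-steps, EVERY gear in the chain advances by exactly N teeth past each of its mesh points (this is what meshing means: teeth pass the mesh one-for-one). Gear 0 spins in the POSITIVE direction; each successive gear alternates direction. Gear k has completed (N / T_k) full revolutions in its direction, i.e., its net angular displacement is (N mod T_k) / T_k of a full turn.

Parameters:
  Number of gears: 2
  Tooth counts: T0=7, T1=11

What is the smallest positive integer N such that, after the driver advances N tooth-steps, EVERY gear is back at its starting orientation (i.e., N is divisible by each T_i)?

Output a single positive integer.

Gear k returns to start when N is a multiple of T_k.
All gears at start simultaneously when N is a common multiple of [7, 11]; the smallest such N is lcm(7, 11).
Start: lcm = T0 = 7
Fold in T1=11: gcd(7, 11) = 1; lcm(7, 11) = 7 * 11 / 1 = 77 / 1 = 77
Full cycle length = 77

Answer: 77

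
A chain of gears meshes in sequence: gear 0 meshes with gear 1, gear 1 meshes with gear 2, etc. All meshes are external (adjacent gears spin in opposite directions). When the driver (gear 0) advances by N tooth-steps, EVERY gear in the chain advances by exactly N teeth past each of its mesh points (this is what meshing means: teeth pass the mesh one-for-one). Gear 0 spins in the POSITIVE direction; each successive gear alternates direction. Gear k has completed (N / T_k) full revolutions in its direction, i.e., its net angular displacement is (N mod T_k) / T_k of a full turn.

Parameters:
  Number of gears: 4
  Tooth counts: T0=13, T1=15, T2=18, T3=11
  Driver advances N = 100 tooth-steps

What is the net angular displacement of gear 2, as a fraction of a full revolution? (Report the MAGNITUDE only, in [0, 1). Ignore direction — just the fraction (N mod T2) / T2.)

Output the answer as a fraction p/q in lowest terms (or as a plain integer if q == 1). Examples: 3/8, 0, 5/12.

Answer: 5/9

Derivation:
Chain of 4 gears, tooth counts: [13, 15, 18, 11]
  gear 0: T0=13, direction=positive, advance = 100 mod 13 = 9 teeth = 9/13 turn
  gear 1: T1=15, direction=negative, advance = 100 mod 15 = 10 teeth = 10/15 turn
  gear 2: T2=18, direction=positive, advance = 100 mod 18 = 10 teeth = 10/18 turn
  gear 3: T3=11, direction=negative, advance = 100 mod 11 = 1 teeth = 1/11 turn
Gear 2: 100 mod 18 = 10
Fraction = 10 / 18 = 5/9 (gcd(10,18)=2) = 5/9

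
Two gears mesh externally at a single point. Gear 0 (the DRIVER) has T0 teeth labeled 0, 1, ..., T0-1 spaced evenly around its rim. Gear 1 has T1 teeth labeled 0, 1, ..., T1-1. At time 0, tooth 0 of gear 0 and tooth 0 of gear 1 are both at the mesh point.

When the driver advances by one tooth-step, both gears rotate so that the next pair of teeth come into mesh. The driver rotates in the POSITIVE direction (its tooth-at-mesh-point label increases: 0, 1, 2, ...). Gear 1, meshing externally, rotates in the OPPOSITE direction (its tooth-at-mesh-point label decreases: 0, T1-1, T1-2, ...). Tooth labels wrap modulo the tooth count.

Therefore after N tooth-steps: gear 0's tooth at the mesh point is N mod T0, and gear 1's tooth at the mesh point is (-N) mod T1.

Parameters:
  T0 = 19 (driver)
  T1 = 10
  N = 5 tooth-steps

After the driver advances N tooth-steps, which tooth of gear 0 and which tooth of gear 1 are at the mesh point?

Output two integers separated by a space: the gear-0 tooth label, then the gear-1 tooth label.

Gear 0 (driver, T0=19): tooth at mesh = N mod T0
  5 = 0 * 19 + 5, so 5 mod 19 = 5
  gear 0 tooth = 5
Gear 1 (driven, T1=10): tooth at mesh = (-N) mod T1
  5 = 0 * 10 + 5, so 5 mod 10 = 5
  (-5) mod 10 = (-5) mod 10 = 10 - 5 = 5
Mesh after 5 steps: gear-0 tooth 5 meets gear-1 tooth 5

Answer: 5 5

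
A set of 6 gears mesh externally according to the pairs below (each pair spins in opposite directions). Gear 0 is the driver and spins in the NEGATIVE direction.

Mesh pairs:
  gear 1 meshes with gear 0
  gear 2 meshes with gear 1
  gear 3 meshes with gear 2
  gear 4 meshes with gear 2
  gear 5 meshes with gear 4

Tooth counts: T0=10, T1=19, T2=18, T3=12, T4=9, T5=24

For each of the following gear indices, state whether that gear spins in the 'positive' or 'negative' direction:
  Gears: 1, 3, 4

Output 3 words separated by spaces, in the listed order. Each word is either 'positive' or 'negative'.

Answer: positive positive positive

Derivation:
Gear 0 (driver): negative (depth 0)
  gear 1: meshes with gear 0 -> depth 1 -> positive (opposite of gear 0)
  gear 2: meshes with gear 1 -> depth 2 -> negative (opposite of gear 1)
  gear 3: meshes with gear 2 -> depth 3 -> positive (opposite of gear 2)
  gear 4: meshes with gear 2 -> depth 3 -> positive (opposite of gear 2)
  gear 5: meshes with gear 4 -> depth 4 -> negative (opposite of gear 4)
Queried indices 1, 3, 4 -> positive, positive, positive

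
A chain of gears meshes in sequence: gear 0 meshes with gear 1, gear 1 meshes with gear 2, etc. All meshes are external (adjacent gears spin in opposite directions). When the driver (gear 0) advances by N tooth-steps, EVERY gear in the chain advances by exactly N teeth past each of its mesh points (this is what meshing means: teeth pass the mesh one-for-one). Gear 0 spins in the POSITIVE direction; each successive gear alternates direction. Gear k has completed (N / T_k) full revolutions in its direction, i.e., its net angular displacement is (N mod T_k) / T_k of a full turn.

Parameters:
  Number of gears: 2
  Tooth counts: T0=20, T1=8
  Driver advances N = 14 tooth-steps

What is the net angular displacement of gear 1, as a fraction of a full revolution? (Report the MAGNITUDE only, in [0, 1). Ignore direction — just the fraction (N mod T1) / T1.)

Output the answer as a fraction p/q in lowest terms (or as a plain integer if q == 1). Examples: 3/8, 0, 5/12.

Answer: 3/4

Derivation:
Chain of 2 gears, tooth counts: [20, 8]
  gear 0: T0=20, direction=positive, advance = 14 mod 20 = 14 teeth = 14/20 turn
  gear 1: T1=8, direction=negative, advance = 14 mod 8 = 6 teeth = 6/8 turn
Gear 1: 14 mod 8 = 6
Fraction = 6 / 8 = 3/4 (gcd(6,8)=2) = 3/4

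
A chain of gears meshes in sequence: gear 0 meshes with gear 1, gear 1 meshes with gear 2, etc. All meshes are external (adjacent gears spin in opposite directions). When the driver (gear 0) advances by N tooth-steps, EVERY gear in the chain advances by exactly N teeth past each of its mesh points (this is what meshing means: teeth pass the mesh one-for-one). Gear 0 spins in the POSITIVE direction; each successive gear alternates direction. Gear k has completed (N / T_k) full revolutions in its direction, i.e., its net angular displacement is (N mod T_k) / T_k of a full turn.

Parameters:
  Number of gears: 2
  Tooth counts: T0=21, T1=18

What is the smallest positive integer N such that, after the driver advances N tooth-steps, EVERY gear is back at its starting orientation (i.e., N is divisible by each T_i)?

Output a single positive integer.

Answer: 126

Derivation:
Gear k returns to start when N is a multiple of T_k.
All gears at start simultaneously when N is a common multiple of [21, 18]; the smallest such N is lcm(21, 18).
Start: lcm = T0 = 21
Fold in T1=18: gcd(21, 18) = 3; lcm(21, 18) = 21 * 18 / 3 = 378 / 3 = 126
Full cycle length = 126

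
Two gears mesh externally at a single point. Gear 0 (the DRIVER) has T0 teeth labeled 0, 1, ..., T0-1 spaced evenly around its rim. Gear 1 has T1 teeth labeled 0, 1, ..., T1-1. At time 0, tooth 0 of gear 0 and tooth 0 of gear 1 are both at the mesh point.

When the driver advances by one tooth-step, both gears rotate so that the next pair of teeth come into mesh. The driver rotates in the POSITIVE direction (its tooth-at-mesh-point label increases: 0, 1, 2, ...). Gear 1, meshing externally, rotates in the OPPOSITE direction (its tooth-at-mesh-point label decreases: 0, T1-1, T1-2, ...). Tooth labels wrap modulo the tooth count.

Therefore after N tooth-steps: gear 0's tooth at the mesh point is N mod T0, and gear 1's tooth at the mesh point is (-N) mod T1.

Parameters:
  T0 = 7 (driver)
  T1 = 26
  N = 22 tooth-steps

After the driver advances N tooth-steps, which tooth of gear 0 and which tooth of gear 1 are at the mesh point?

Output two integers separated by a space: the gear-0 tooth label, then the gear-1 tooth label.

Gear 0 (driver, T0=7): tooth at mesh = N mod T0
  22 = 3 * 7 + 1, so 22 mod 7 = 1
  gear 0 tooth = 1
Gear 1 (driven, T1=26): tooth at mesh = (-N) mod T1
  22 = 0 * 26 + 22, so 22 mod 26 = 22
  (-22) mod 26 = (-22) mod 26 = 26 - 22 = 4
Mesh after 22 steps: gear-0 tooth 1 meets gear-1 tooth 4

Answer: 1 4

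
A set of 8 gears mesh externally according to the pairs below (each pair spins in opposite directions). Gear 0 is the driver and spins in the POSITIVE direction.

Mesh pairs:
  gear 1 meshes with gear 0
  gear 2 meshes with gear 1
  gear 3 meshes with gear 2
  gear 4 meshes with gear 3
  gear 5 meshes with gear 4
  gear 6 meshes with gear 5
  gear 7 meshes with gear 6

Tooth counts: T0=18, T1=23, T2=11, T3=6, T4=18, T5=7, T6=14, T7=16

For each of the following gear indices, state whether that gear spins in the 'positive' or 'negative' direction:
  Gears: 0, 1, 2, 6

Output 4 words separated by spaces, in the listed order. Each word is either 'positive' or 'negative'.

Answer: positive negative positive positive

Derivation:
Gear 0 (driver): positive (depth 0)
  gear 1: meshes with gear 0 -> depth 1 -> negative (opposite of gear 0)
  gear 2: meshes with gear 1 -> depth 2 -> positive (opposite of gear 1)
  gear 3: meshes with gear 2 -> depth 3 -> negative (opposite of gear 2)
  gear 4: meshes with gear 3 -> depth 4 -> positive (opposite of gear 3)
  gear 5: meshes with gear 4 -> depth 5 -> negative (opposite of gear 4)
  gear 6: meshes with gear 5 -> depth 6 -> positive (opposite of gear 5)
  gear 7: meshes with gear 6 -> depth 7 -> negative (opposite of gear 6)
Queried indices 0, 1, 2, 6 -> positive, negative, positive, positive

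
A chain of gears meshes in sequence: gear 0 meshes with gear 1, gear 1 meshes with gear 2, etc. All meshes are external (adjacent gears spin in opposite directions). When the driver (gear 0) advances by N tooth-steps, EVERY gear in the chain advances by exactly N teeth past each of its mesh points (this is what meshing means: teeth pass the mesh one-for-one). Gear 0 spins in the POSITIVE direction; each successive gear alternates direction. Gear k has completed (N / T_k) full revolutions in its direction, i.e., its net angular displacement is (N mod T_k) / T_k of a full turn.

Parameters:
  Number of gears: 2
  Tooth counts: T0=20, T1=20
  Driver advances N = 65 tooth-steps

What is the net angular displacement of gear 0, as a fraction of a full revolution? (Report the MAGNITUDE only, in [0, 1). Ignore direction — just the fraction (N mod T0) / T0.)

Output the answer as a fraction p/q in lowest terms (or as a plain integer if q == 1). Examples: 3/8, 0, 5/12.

Chain of 2 gears, tooth counts: [20, 20]
  gear 0: T0=20, direction=positive, advance = 65 mod 20 = 5 teeth = 5/20 turn
  gear 1: T1=20, direction=negative, advance = 65 mod 20 = 5 teeth = 5/20 turn
Gear 0: 65 mod 20 = 5
Fraction = 5 / 20 = 1/4 (gcd(5,20)=5) = 1/4

Answer: 1/4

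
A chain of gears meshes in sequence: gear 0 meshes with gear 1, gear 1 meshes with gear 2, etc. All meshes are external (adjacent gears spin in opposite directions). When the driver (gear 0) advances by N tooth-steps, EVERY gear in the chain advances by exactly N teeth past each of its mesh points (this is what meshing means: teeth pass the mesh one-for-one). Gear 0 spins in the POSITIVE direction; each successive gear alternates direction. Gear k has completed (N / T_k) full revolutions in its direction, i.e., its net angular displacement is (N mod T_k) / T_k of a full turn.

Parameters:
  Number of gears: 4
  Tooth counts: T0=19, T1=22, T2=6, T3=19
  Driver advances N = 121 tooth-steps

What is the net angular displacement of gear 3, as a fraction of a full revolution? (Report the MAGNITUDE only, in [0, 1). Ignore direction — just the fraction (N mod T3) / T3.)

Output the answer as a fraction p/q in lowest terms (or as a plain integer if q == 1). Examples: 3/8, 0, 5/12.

Chain of 4 gears, tooth counts: [19, 22, 6, 19]
  gear 0: T0=19, direction=positive, advance = 121 mod 19 = 7 teeth = 7/19 turn
  gear 1: T1=22, direction=negative, advance = 121 mod 22 = 11 teeth = 11/22 turn
  gear 2: T2=6, direction=positive, advance = 121 mod 6 = 1 teeth = 1/6 turn
  gear 3: T3=19, direction=negative, advance = 121 mod 19 = 7 teeth = 7/19 turn
Gear 3: 121 mod 19 = 7
Fraction = 7 / 19 = 7/19 (gcd(7,19)=1) = 7/19

Answer: 7/19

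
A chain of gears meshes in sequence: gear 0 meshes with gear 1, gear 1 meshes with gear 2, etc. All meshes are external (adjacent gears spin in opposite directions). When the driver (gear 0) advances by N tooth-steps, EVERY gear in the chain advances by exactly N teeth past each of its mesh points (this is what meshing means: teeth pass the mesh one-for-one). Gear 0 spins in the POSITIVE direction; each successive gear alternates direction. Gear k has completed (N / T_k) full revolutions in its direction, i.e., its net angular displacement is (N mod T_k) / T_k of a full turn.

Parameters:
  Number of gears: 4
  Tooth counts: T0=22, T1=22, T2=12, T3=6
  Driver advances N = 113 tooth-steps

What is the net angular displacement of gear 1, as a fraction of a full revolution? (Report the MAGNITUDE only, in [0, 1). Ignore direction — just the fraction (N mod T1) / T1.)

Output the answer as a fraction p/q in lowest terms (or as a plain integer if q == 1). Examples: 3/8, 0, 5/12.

Answer: 3/22

Derivation:
Chain of 4 gears, tooth counts: [22, 22, 12, 6]
  gear 0: T0=22, direction=positive, advance = 113 mod 22 = 3 teeth = 3/22 turn
  gear 1: T1=22, direction=negative, advance = 113 mod 22 = 3 teeth = 3/22 turn
  gear 2: T2=12, direction=positive, advance = 113 mod 12 = 5 teeth = 5/12 turn
  gear 3: T3=6, direction=negative, advance = 113 mod 6 = 5 teeth = 5/6 turn
Gear 1: 113 mod 22 = 3
Fraction = 3 / 22 = 3/22 (gcd(3,22)=1) = 3/22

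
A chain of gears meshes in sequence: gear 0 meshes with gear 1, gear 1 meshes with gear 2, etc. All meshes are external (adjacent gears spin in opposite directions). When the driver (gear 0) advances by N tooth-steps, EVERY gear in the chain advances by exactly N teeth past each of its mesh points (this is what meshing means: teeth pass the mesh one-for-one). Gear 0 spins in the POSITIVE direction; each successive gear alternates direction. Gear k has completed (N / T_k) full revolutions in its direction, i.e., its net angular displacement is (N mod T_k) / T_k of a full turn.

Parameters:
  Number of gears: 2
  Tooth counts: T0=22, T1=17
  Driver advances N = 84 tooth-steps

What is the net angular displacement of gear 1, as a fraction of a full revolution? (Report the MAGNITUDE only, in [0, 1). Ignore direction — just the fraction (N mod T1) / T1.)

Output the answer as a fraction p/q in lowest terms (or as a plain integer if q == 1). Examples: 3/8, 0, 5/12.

Chain of 2 gears, tooth counts: [22, 17]
  gear 0: T0=22, direction=positive, advance = 84 mod 22 = 18 teeth = 18/22 turn
  gear 1: T1=17, direction=negative, advance = 84 mod 17 = 16 teeth = 16/17 turn
Gear 1: 84 mod 17 = 16
Fraction = 16 / 17 = 16/17 (gcd(16,17)=1) = 16/17

Answer: 16/17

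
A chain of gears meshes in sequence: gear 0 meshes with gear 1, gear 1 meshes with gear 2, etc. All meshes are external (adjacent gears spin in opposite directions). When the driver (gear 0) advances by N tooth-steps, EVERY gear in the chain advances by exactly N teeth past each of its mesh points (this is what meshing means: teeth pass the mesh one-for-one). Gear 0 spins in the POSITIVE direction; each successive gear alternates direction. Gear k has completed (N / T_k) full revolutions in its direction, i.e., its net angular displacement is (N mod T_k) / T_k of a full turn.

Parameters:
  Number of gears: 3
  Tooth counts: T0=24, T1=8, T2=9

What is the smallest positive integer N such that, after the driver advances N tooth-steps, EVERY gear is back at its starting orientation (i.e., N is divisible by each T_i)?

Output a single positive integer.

Answer: 72

Derivation:
Gear k returns to start when N is a multiple of T_k.
All gears at start simultaneously when N is a common multiple of [24, 8, 9]; the smallest such N is lcm(24, 8, 9).
Start: lcm = T0 = 24
Fold in T1=8: gcd(24, 8) = 8; lcm(24, 8) = 24 * 8 / 8 = 192 / 8 = 24
Fold in T2=9: gcd(24, 9) = 3; lcm(24, 9) = 24 * 9 / 3 = 216 / 3 = 72
Full cycle length = 72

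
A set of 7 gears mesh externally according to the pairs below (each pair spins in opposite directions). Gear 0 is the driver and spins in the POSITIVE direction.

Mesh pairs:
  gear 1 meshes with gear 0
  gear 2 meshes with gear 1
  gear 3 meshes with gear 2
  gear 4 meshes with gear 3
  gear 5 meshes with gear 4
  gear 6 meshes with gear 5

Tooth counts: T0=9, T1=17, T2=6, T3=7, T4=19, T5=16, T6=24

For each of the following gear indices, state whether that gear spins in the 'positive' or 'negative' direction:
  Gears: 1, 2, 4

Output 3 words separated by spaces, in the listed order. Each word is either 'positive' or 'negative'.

Answer: negative positive positive

Derivation:
Gear 0 (driver): positive (depth 0)
  gear 1: meshes with gear 0 -> depth 1 -> negative (opposite of gear 0)
  gear 2: meshes with gear 1 -> depth 2 -> positive (opposite of gear 1)
  gear 3: meshes with gear 2 -> depth 3 -> negative (opposite of gear 2)
  gear 4: meshes with gear 3 -> depth 4 -> positive (opposite of gear 3)
  gear 5: meshes with gear 4 -> depth 5 -> negative (opposite of gear 4)
  gear 6: meshes with gear 5 -> depth 6 -> positive (opposite of gear 5)
Queried indices 1, 2, 4 -> negative, positive, positive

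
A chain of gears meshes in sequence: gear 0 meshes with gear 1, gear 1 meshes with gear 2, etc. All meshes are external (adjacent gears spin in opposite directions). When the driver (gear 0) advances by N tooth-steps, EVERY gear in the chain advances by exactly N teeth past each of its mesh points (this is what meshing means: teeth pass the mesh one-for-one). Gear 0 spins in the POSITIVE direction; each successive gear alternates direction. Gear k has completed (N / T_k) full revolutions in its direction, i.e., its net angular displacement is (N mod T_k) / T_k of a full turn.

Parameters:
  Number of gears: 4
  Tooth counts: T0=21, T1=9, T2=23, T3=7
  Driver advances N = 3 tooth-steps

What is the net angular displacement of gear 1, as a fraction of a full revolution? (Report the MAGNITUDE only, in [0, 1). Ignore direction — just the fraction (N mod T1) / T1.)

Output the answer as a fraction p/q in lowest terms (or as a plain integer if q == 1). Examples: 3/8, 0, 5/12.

Answer: 1/3

Derivation:
Chain of 4 gears, tooth counts: [21, 9, 23, 7]
  gear 0: T0=21, direction=positive, advance = 3 mod 21 = 3 teeth = 3/21 turn
  gear 1: T1=9, direction=negative, advance = 3 mod 9 = 3 teeth = 3/9 turn
  gear 2: T2=23, direction=positive, advance = 3 mod 23 = 3 teeth = 3/23 turn
  gear 3: T3=7, direction=negative, advance = 3 mod 7 = 3 teeth = 3/7 turn
Gear 1: 3 mod 9 = 3
Fraction = 3 / 9 = 1/3 (gcd(3,9)=3) = 1/3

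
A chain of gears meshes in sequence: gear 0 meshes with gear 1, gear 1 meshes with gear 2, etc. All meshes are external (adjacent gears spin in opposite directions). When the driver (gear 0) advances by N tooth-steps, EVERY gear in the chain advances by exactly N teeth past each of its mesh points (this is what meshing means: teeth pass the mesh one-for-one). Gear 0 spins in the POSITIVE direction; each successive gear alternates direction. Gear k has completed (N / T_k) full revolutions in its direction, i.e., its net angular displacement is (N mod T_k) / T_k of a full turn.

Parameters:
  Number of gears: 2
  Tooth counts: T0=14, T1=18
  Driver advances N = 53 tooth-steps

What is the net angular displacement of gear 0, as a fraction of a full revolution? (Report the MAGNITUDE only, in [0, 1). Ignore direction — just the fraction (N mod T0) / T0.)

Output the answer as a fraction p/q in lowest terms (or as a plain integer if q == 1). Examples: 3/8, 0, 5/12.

Chain of 2 gears, tooth counts: [14, 18]
  gear 0: T0=14, direction=positive, advance = 53 mod 14 = 11 teeth = 11/14 turn
  gear 1: T1=18, direction=negative, advance = 53 mod 18 = 17 teeth = 17/18 turn
Gear 0: 53 mod 14 = 11
Fraction = 11 / 14 = 11/14 (gcd(11,14)=1) = 11/14

Answer: 11/14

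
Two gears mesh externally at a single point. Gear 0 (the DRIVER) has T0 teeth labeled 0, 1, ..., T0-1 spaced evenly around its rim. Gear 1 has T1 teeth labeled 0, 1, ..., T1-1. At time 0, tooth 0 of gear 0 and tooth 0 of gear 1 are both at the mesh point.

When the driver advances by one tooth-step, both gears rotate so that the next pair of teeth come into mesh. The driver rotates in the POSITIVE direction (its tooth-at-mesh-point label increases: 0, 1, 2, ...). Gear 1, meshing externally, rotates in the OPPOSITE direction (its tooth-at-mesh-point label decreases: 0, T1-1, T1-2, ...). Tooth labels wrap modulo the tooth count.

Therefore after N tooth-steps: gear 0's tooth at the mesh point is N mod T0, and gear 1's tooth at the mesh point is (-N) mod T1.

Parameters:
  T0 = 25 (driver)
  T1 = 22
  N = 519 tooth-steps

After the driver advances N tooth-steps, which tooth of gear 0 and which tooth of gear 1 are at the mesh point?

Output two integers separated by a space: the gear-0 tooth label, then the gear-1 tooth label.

Answer: 19 9

Derivation:
Gear 0 (driver, T0=25): tooth at mesh = N mod T0
  519 = 20 * 25 + 19, so 519 mod 25 = 19
  gear 0 tooth = 19
Gear 1 (driven, T1=22): tooth at mesh = (-N) mod T1
  519 = 23 * 22 + 13, so 519 mod 22 = 13
  (-519) mod 22 = (-13) mod 22 = 22 - 13 = 9
Mesh after 519 steps: gear-0 tooth 19 meets gear-1 tooth 9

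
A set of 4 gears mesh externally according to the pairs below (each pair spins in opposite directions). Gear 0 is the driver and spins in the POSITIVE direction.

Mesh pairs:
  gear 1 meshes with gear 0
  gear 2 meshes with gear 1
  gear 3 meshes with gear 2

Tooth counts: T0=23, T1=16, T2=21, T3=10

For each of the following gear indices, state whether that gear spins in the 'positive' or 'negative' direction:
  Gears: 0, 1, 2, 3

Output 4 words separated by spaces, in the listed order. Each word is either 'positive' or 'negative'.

Gear 0 (driver): positive (depth 0)
  gear 1: meshes with gear 0 -> depth 1 -> negative (opposite of gear 0)
  gear 2: meshes with gear 1 -> depth 2 -> positive (opposite of gear 1)
  gear 3: meshes with gear 2 -> depth 3 -> negative (opposite of gear 2)
Queried indices 0, 1, 2, 3 -> positive, negative, positive, negative

Answer: positive negative positive negative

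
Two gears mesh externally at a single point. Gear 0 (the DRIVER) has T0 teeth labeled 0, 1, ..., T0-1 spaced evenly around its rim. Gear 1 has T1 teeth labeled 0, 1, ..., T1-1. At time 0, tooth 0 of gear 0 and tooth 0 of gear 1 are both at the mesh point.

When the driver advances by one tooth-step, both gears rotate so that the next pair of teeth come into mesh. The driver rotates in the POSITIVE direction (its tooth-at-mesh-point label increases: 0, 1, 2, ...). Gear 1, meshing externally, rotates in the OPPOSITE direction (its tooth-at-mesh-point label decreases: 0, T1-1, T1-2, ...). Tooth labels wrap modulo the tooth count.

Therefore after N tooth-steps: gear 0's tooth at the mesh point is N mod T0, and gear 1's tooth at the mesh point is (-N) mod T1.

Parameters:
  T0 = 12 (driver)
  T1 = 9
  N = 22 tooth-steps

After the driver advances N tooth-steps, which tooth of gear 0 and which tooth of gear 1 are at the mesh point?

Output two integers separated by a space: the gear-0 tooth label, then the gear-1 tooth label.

Gear 0 (driver, T0=12): tooth at mesh = N mod T0
  22 = 1 * 12 + 10, so 22 mod 12 = 10
  gear 0 tooth = 10
Gear 1 (driven, T1=9): tooth at mesh = (-N) mod T1
  22 = 2 * 9 + 4, so 22 mod 9 = 4
  (-22) mod 9 = (-4) mod 9 = 9 - 4 = 5
Mesh after 22 steps: gear-0 tooth 10 meets gear-1 tooth 5

Answer: 10 5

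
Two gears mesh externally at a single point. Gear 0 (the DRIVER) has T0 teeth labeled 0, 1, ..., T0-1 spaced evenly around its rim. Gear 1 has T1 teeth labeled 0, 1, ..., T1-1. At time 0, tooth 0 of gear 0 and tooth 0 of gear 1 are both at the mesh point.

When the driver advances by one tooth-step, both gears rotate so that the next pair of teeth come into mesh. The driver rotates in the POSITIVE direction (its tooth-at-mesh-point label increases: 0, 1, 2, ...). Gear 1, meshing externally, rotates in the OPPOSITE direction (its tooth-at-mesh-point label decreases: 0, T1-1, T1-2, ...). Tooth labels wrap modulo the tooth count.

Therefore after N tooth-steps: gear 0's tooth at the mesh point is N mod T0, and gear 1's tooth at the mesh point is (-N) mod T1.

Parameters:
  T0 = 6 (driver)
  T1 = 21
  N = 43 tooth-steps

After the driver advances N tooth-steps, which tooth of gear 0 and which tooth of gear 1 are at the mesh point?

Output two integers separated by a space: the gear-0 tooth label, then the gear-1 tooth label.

Answer: 1 20

Derivation:
Gear 0 (driver, T0=6): tooth at mesh = N mod T0
  43 = 7 * 6 + 1, so 43 mod 6 = 1
  gear 0 tooth = 1
Gear 1 (driven, T1=21): tooth at mesh = (-N) mod T1
  43 = 2 * 21 + 1, so 43 mod 21 = 1
  (-43) mod 21 = (-1) mod 21 = 21 - 1 = 20
Mesh after 43 steps: gear-0 tooth 1 meets gear-1 tooth 20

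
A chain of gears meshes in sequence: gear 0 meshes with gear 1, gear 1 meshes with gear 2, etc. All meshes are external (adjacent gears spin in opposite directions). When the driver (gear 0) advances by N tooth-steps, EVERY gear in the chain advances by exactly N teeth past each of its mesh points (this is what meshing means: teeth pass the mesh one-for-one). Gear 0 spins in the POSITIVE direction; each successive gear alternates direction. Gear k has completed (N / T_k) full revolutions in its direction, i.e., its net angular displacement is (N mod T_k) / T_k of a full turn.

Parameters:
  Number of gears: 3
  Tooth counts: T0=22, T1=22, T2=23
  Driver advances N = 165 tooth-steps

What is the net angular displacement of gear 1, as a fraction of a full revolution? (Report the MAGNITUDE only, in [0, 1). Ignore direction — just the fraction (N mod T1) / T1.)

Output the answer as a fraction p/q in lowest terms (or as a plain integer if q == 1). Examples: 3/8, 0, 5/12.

Chain of 3 gears, tooth counts: [22, 22, 23]
  gear 0: T0=22, direction=positive, advance = 165 mod 22 = 11 teeth = 11/22 turn
  gear 1: T1=22, direction=negative, advance = 165 mod 22 = 11 teeth = 11/22 turn
  gear 2: T2=23, direction=positive, advance = 165 mod 23 = 4 teeth = 4/23 turn
Gear 1: 165 mod 22 = 11
Fraction = 11 / 22 = 1/2 (gcd(11,22)=11) = 1/2

Answer: 1/2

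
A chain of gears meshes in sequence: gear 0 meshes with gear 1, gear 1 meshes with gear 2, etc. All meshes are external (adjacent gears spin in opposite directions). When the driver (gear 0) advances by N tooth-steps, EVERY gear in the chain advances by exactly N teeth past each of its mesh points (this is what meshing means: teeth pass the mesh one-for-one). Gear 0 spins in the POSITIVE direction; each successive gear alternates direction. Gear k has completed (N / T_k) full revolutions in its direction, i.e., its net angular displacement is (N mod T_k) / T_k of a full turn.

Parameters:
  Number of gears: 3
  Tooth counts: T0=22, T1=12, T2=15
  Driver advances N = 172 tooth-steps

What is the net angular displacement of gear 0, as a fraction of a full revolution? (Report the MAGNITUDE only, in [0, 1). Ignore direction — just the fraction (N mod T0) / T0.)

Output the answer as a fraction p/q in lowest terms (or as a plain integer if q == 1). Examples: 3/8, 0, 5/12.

Chain of 3 gears, tooth counts: [22, 12, 15]
  gear 0: T0=22, direction=positive, advance = 172 mod 22 = 18 teeth = 18/22 turn
  gear 1: T1=12, direction=negative, advance = 172 mod 12 = 4 teeth = 4/12 turn
  gear 2: T2=15, direction=positive, advance = 172 mod 15 = 7 teeth = 7/15 turn
Gear 0: 172 mod 22 = 18
Fraction = 18 / 22 = 9/11 (gcd(18,22)=2) = 9/11

Answer: 9/11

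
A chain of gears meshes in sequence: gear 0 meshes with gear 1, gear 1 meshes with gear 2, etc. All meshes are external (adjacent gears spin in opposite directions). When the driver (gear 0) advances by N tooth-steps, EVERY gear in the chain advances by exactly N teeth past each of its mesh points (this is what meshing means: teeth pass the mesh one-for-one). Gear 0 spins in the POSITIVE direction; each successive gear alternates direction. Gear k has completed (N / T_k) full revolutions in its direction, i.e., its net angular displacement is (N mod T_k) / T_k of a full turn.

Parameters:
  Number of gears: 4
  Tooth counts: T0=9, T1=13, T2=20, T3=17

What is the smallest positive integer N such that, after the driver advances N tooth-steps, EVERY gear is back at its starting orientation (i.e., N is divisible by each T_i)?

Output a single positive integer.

Answer: 39780

Derivation:
Gear k returns to start when N is a multiple of T_k.
All gears at start simultaneously when N is a common multiple of [9, 13, 20, 17]; the smallest such N is lcm(9, 13, 20, 17).
Start: lcm = T0 = 9
Fold in T1=13: gcd(9, 13) = 1; lcm(9, 13) = 9 * 13 / 1 = 117 / 1 = 117
Fold in T2=20: gcd(117, 20) = 1; lcm(117, 20) = 117 * 20 / 1 = 2340 / 1 = 2340
Fold in T3=17: gcd(2340, 17) = 1; lcm(2340, 17) = 2340 * 17 / 1 = 39780 / 1 = 39780
Full cycle length = 39780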